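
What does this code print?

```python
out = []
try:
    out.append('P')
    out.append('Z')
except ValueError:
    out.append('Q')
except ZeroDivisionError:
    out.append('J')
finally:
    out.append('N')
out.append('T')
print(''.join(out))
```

Execution trace: 'P' (try body) → 'Z' (try body, no exception) → 'N' (finally) → 'T' (after the try/except). Output: PZNT

Answer: PZNT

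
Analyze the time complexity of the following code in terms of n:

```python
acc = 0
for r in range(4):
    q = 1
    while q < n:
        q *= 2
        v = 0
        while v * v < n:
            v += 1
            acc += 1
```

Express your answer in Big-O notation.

Each loop level contributes: 1 × log n × √n. Multiplying the contributions gives O(√n log n).

Answer: O(√n log n)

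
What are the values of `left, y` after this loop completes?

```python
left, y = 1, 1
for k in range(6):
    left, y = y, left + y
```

Fibonacci: after 6 iterations
`left, y` takes the values: (1, 1) → (1, 2) → (2, 3) → (3, 5) → (5, 8) → (8, 13) → (13, 21)

Answer: 13, 21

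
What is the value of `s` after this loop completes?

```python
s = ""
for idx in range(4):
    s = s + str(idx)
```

Concatenate digits 0 to 3
`s` takes the values: "" → "0" → "01" → "012" → "0123"

Answer: "0123"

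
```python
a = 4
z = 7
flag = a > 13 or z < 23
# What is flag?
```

Trace:
`a = 4` → a = 4
`z = 7` → z = 7
`flag = a > 13 or z < 23` → flag = True
So flag = True

Answer: True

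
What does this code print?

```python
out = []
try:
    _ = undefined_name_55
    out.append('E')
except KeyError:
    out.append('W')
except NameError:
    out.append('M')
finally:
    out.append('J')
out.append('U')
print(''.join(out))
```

Execution trace: 'M' (except NameError) → 'J' (finally) → 'U' (after the try/except). Output: MJU

Answer: MJU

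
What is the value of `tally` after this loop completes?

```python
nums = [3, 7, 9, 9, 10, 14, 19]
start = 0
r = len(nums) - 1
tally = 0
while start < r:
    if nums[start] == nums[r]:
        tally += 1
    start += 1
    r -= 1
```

Count matching pairs from ends
`tally` takes the values: 0

Answer: 0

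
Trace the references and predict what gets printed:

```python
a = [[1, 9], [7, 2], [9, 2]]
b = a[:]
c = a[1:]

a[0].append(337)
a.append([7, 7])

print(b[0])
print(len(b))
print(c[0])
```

Key concept: slice with nested mutation.
Step by step:
`a = [[1, 9], [7, 2], [9, 2]]` → a = [[1, 9], [7, 2], [9, 2]]
`b = a[:]` → b = [[1, 9], [7, 2], [9, 2]]
`c = a[1:]` → c = [[7, 2], [9, 2]]
`a[0].append(337)` → a = [[1, 9, 337], [7, 2], [9, 2]]; b = [[1, 9, 337], [7, 2], [9, 2]]
`a.append([7, 7])` → a = [[1, 9, 337], [7, 2], [9, 2], [7, 7]]
`print(b[0])` → prints [1, 9, 337]
`print(len(b))` → prints 3
`print(c[0])` → prints [7, 2]

Answer:
[1, 9, 337]
3
[7, 2]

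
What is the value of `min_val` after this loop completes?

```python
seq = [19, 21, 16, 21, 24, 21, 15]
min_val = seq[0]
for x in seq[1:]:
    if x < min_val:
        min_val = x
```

Minimum of [19, 21, 16, 21, 24, 21, 15]
`min_val` takes the values: 19 → 16 → 15

Answer: 15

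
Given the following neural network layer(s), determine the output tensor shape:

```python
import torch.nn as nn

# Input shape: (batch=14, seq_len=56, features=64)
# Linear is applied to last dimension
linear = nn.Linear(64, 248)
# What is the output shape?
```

Input: (14, 56, 64) -> Output: (14, 56, 248)

Answer: (14, 56, 248)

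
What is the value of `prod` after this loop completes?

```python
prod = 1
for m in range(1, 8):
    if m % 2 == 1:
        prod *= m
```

Product of odd numbers 1 to 7
`prod` takes the values: 1 → 3 → 15 → 105

Answer: 105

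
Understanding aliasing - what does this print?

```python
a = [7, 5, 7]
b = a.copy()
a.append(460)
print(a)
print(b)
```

Key concept: list.copy() creates independent copy.
Step by step:
`a = [7, 5, 7]` → a = [7, 5, 7]
`b = a.copy()` → b = [7, 5, 7]
`a.append(460)` → a = [7, 5, 7, 460]
`print(a)` → prints [7, 5, 7, 460]
`print(b)` → prints [7, 5, 7]

Answer:
[7, 5, 7, 460]
[7, 5, 7]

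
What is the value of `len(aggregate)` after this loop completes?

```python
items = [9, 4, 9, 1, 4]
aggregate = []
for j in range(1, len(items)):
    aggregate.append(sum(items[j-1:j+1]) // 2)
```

Number of 2-element averages
`aggregate` takes the values: [] → [6] → [6, 6] → [6, 6, 5] → [6, 6, 5, 2]
So `len(aggregate)` = 4

Answer: 4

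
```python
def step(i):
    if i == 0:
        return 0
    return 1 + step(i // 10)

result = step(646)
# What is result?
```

Count of digits of 646: 3

Answer: 3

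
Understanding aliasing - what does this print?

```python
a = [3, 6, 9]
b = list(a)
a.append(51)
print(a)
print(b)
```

Key concept: list() constructor creates copy.
Step by step:
`a = [3, 6, 9]` → a = [3, 6, 9]
`b = list(a)` → b = [3, 6, 9]
`a.append(51)` → a = [3, 6, 9, 51]
`print(a)` → prints [3, 6, 9, 51]
`print(b)` → prints [3, 6, 9]

Answer:
[3, 6, 9, 51]
[3, 6, 9]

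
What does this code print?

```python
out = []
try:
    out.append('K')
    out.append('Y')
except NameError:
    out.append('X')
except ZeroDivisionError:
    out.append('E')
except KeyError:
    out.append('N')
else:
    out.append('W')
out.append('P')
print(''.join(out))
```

Execution trace: 'K' (try body) → 'Y' (try body, no exception) → 'W' (else) → 'P' (after the try/except). Output: KYWP

Answer: KYWP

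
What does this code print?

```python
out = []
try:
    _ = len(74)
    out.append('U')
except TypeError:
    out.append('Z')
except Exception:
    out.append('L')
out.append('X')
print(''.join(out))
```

Execution trace: 'Z' (except TypeError) → 'X' (after the try/except). Output: ZX

Answer: ZX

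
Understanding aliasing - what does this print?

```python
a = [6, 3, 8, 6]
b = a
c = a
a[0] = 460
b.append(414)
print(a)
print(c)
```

Key concept: multiple aliases.
Step by step:
`a = [6, 3, 8, 6]` → a = [6, 3, 8, 6]
`b = a` → b = [6, 3, 8, 6] (same object as a)
`c = a` → c = [6, 3, 8, 6] (same object as a, b)
`a[0] = 460` → a = [460, 3, 8, 6] (same object as b, c); b = [460, 3, 8, 6] (same object as a, c); c = [460, 3, 8, 6] (same object as a, b)
`b.append(414)` → a = [460, 3, 8, 6, 414] (same object as b, c); b = [460, 3, 8, 6, 414] (same object as a, c); c = [460, 3, 8, 6, 414] (same object as a, b)
`print(a)` → prints [460, 3, 8, 6, 414]
`print(c)` → prints [460, 3, 8, 6, 414]

Answer:
[460, 3, 8, 6, 414]
[460, 3, 8, 6, 414]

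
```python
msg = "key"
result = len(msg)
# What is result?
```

Trace:
`msg = "key"` → msg = 'key'
`result = len(msg)` → result = 3
So result = 3

Answer: 3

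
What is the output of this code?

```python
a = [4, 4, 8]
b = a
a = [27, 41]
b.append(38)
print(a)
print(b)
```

Key concept: rebinding vs mutation: a is rebound to a new list, b still points at the original.
Step by step:
`a = [4, 4, 8]` → a = [4, 4, 8]
`b = a` → b = [4, 4, 8] (same object as a)
`a = [27, 41]` → a = [27, 41]
`b.append(38)` → b = [4, 4, 8, 38]
`print(a)` → prints [27, 41]
`print(b)` → prints [4, 4, 8, 38]

Answer:
[27, 41]
[4, 4, 8, 38]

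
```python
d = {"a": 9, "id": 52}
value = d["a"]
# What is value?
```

Trace:
`d = {"a": 9, "id": 52}` → d = {'a': 9, 'id': 52}
`value = d["a"]` → value = 9
So value = 9

Answer: 9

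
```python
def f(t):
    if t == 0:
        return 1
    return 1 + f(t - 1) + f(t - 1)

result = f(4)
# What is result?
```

f(t) = 1 + 2·f(t-1), f(0)=1. Closed form: (1+1)·2^4 - 1 = 31.

Answer: 31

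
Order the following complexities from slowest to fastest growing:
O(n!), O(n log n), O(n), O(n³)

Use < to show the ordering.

Ordered by growth rate: O(n) < O(n log n) < O(n³) < O(n!)

Answer: O(n) < O(n log n) < O(n³) < O(n!)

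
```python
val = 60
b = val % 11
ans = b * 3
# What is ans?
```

Trace:
`val = 60` → val = 60
`b = val % 11` → b = 5
`ans = b * 3` → ans = 15
So ans = 15

Answer: 15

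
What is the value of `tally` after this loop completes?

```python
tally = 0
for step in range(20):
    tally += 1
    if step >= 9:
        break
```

Loop breaks when step reaches 9, tally is 10
`tally` takes the values: 0 → 1 → 2 → 3 → 4 → 5 → 6 → 7 → 8 → 9 → 10

Answer: 10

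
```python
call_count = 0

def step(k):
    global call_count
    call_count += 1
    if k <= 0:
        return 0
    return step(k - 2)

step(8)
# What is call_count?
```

Linear recursion stepping by 2: 5 calls from k=8 down to ≤0.

Answer: 5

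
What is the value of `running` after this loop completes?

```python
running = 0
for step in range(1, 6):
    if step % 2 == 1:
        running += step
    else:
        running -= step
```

Add odd, subtract even
`running` takes the values: 0 → 1 → -1 → 2 → -2 → 3

Answer: 3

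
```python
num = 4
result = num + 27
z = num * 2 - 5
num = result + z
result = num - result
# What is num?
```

Trace:
`num = 4` → num = 4
`result = num + 27` → result = 31
`z = num * 2 - 5` → z = 3
`num = result + z` → num = 34
`result = num - result` → result = 3
So num = 34

Answer: 34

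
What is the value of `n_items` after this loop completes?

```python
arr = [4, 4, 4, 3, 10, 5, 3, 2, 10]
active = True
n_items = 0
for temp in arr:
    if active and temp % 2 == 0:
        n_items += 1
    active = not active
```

Count even values at even positions
`n_items` takes the values: 0 → 1 → 2 → 3 → 4

Answer: 4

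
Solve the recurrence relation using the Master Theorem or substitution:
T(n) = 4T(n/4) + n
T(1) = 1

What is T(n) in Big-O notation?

By Master Theorem: a=4, b=4, f(n)=n. Since log_4(4) = 1 and f(n) = Θ(n^1), Case 2 applies. T(n) = O(n log n).

Answer: O(n log n)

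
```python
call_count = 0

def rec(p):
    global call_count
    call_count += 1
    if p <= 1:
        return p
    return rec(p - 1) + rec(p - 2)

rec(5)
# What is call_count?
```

Calls(p) = 1 + Calls(p-1) + Calls(p-2); Calls(0)=Calls(1)=1. For p=5 this gives 15.

Answer: 15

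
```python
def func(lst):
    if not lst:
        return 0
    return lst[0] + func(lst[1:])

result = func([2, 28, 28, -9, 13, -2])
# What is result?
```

2 + 28 + 28 + (-9) + 13 + (-2) + 0 = 60

Answer: 60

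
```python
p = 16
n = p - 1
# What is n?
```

Trace:
`p = 16` → p = 16
`n = p - 1` → n = 15
So n = 15

Answer: 15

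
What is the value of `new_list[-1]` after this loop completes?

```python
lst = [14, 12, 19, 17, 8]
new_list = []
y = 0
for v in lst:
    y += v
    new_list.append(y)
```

Cumulative sum ends at 70
`new_list` takes the values: [] → [14] → [14, 26] → [14, 26, 45] → [14, 26, 45, 62] → [14, 26, 45, 62, 70]
So `new_list[-1]` = 70

Answer: 70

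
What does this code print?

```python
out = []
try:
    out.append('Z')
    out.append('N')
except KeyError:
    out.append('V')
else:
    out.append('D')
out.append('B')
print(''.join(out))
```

Execution trace: 'Z' (try body) → 'N' (try body, no exception) → 'D' (else) → 'B' (after the try/except). Output: ZNDB

Answer: ZNDB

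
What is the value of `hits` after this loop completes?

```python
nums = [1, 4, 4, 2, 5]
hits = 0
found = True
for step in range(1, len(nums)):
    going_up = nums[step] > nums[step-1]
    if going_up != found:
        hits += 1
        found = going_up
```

Count direction changes in [1, 4, 4, 2, 5]
`hits` takes the values: 0 → 1 → 2

Answer: 2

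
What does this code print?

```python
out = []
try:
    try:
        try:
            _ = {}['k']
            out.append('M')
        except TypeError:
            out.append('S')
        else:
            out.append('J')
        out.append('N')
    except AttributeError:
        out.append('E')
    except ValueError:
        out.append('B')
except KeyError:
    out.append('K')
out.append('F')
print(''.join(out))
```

Execution trace: 'K' (outer except KeyError) → 'F' (after the try/except). Output: KF

Answer: KF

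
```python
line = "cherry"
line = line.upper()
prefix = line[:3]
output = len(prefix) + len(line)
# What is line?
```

Trace:
`line = "cherry"` → line = 'cherry'
`line = line.upper()` → line = 'CHERRY'
`prefix = line[:3]` → prefix = 'CHE'
`output = len(prefix) + len(line)` → output = 9
So line = 'CHERRY'

Answer: 'CHERRY'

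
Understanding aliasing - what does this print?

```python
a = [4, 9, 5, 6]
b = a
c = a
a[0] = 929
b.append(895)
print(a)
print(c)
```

Key concept: multiple aliases.
Step by step:
`a = [4, 9, 5, 6]` → a = [4, 9, 5, 6]
`b = a` → b = [4, 9, 5, 6] (same object as a)
`c = a` → c = [4, 9, 5, 6] (same object as a, b)
`a[0] = 929` → a = [929, 9, 5, 6] (same object as b, c); b = [929, 9, 5, 6] (same object as a, c); c = [929, 9, 5, 6] (same object as a, b)
`b.append(895)` → a = [929, 9, 5, 6, 895] (same object as b, c); b = [929, 9, 5, 6, 895] (same object as a, c); c = [929, 9, 5, 6, 895] (same object as a, b)
`print(a)` → prints [929, 9, 5, 6, 895]
`print(c)` → prints [929, 9, 5, 6, 895]

Answer:
[929, 9, 5, 6, 895]
[929, 9, 5, 6, 895]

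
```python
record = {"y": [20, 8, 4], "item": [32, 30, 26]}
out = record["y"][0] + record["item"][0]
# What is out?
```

Trace:
`record = {"y": [20, 8, 4], "item": [32, 30, 26]}` → record = {'y': [20, 8, 4], 'item': [32, 30, 26]}
`out = record["y"][0] + record["item"][0]` → out = 52
So out = 52

Answer: 52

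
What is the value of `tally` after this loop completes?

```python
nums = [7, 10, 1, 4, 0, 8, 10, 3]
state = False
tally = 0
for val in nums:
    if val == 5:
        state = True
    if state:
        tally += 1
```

Count elements after first 5 in [7, 10, 1, 4, 0, 8, 10, 3]
`tally` takes the values: 0

Answer: 0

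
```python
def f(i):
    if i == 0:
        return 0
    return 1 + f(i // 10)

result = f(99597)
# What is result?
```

Count of digits of 99597: 5

Answer: 5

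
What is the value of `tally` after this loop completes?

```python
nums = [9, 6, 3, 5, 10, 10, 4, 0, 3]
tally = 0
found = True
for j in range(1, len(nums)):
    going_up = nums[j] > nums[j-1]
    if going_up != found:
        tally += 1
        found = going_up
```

Count direction changes in [9, 6, 3, 5, 10, 10, 4, 0, 3]
`tally` takes the values: 0 → 1 → 2 → 3 → 4

Answer: 4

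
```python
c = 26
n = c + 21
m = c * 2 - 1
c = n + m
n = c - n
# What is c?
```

Trace:
`c = 26` → c = 26
`n = c + 21` → n = 47
`m = c * 2 - 1` → m = 51
`c = n + m` → c = 98
`n = c - n` → n = 51
So c = 98

Answer: 98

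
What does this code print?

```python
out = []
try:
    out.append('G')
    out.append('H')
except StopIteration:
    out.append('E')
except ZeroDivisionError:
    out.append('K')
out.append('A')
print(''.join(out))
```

Execution trace: 'G' (try body) → 'H' (try body, no exception) → 'A' (after the try/except). Output: GHA

Answer: GHA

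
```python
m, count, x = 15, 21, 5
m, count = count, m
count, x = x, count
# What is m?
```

Trace:
`m, count, x = 15, 21, 5` → m = 15; count = 21; x = 5
`m, count = count, m` → m = 21; count = 15
`count, x = x, count` → count = 5; x = 15
So m = 21

Answer: 21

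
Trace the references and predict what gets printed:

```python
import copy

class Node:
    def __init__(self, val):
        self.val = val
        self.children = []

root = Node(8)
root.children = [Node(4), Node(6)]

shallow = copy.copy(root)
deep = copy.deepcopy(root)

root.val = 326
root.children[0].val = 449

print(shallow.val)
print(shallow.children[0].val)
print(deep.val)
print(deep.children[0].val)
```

Key concept: deep copy with custom objects.
Step by step:
`root = Node(8)` → root = Node(val=8, children=[])
`root.children = [Node(4), Node(6)]` → root = Node(val=8, children=[Node(val=4, children=[]), Node(val=6, children=[])])
`shallow = copy.copy(root)` → shallow = Node(val=8, children=[Node(val=4, children=[]), Node(val=6, children=[])])
`deep = copy.deepcopy(root)` → deep = Node(val=8, children=[Node(val=4, children=[]), Node(val=6, children=[])])
`root.val = 326` → root = Node(val=326, children=[Node(val=4, children=[]), Node(val=6, children=[])])
`root.children[0].val = 449` → root = Node(val=326, children=[Node(val=449, children=[]), Node(val=6, children=[])]); shallow = Node(val=8, children=[Node(val=449, children=[]), Node(val=6, children=[])])
`print(shallow.val)` → prints 8
`print(shallow.children[0].val)` → prints 449
`print(deep.val)` → prints 8
`print(deep.children[0].val)` → prints 4

Answer:
8
449
8
4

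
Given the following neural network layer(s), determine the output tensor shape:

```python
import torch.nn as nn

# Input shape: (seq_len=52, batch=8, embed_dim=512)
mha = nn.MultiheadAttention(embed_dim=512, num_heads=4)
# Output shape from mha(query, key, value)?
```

Input: (52, 8, 512) -> Output: (52, 8, 512)

Answer: (52, 8, 512)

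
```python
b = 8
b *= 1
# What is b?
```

Trace:
`b = 8` → b = 8
`b *= 1` → b = 8
So b = 8

Answer: 8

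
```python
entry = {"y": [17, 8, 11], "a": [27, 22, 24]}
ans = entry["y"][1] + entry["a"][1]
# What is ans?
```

Trace:
`entry = {"y": [17, 8, 11], "a": [27, 22, 24]}` → entry = {'y': [17, 8, 11], 'a': [27, 22, 24]}
`ans = entry["y"][1] + entry["a"][1]` → ans = 30
So ans = 30

Answer: 30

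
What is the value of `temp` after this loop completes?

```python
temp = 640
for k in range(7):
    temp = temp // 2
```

Halve 7 times: 640 // 2^7 = 5
`temp` takes the values: 640 → 320 → 160 → 80 → 40 → 20 → 10 → 5

Answer: 5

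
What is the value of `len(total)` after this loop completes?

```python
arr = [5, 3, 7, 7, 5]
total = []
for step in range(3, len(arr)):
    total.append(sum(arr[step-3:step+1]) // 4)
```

Number of 4-element averages
`total` takes the values: [] → [5] → [5, 5]
So `len(total)` = 2

Answer: 2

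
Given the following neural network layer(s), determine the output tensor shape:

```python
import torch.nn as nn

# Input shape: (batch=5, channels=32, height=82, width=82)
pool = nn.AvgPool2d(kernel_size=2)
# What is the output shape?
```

Input: (5, 32, 82, 82) -> Output: (5, 32, 41, 41)

Answer: (5, 32, 41, 41)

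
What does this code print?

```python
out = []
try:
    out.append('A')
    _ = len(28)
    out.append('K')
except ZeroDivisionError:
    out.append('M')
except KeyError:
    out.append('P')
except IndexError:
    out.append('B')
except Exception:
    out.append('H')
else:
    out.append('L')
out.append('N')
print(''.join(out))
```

Execution trace: 'A' (try body) → 'H' (except Exception) → 'N' (after the try/except). Output: AHN

Answer: AHN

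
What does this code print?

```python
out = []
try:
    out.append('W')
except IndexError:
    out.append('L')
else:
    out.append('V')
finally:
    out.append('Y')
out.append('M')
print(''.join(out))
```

Execution trace: 'W' (try body, no exception) → 'V' (else) → 'Y' (finally) → 'M' (after the try/except). Output: WVYM

Answer: WVYM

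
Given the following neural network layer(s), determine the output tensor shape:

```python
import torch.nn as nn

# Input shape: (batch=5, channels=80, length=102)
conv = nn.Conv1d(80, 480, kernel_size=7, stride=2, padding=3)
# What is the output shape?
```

Input: (5, 80, 102) -> Output: (5, 480, 51)

Answer: (5, 480, 51)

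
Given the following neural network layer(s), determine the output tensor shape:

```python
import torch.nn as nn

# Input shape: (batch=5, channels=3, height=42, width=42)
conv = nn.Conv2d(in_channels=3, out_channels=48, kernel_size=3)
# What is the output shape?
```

Input: (5, 3, 42, 42) -> Output: (5, 48, 40, 40)

Answer: (5, 48, 40, 40)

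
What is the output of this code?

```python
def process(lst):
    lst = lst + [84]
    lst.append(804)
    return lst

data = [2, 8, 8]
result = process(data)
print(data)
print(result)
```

Key concept: rebinding parameter vs mutation.
Step by step:
`data = [2, 8, 8]` → data = [2, 8, 8]
`result = process(data)` → result = [2, 8, 8, 84, 804]
`print(data)` → prints [2, 8, 8]
`print(result)` → prints [2, 8, 8, 84, 804]

Answer:
[2, 8, 8]
[2, 8, 8, 84, 804]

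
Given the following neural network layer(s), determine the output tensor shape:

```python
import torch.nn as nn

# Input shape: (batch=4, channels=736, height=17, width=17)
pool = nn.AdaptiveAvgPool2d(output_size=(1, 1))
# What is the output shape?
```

Input: (4, 736, 17, 17) -> Output: (4, 736, 1, 1)

Answer: (4, 736, 1, 1)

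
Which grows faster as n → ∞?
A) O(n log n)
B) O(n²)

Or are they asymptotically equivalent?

O(n log n) vs O(n²): Higher order terms dominate.

Answer: B) O(n²) grows faster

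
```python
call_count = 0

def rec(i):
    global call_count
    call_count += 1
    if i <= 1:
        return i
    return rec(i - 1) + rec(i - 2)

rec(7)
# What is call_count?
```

Calls(i) = 1 + Calls(i-1) + Calls(i-2); Calls(0)=Calls(1)=1. For i=7 this gives 41.

Answer: 41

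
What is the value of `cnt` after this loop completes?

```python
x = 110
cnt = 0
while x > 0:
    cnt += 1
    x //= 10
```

Count digits by repeated division by 10
`cnt` takes the values: 0 → 1 → 2 → 3

Answer: 3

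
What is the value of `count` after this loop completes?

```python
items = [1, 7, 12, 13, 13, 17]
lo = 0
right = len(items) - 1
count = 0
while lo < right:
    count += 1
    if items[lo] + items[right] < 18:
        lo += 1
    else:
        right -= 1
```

Steps to find pair summing to 18
`count` takes the values: 0 → 1 → 2 → 3 → 4 → 5

Answer: 5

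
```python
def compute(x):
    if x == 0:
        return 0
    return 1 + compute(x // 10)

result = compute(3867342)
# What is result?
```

Count of digits of 3867342: 7

Answer: 7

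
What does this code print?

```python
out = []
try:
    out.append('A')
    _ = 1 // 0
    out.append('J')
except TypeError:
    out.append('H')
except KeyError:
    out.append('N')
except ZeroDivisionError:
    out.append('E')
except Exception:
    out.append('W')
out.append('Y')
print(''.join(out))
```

Execution trace: 'A' (try body) → 'E' (except ZeroDivisionError) → 'Y' (after the try/except). Output: AEY

Answer: AEY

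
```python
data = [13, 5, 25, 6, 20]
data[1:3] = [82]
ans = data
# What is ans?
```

Trace:
`data = [13, 5, 25, 6, 20]` → data = [13, 5, 25, 6, 20]
`data[1:3] = [82]` → data = [13, 82, 6, 20]
`ans = data` → ans = [13, 82, 6, 20]
So ans = [13, 82, 6, 20]

Answer: [13, 82, 6, 20]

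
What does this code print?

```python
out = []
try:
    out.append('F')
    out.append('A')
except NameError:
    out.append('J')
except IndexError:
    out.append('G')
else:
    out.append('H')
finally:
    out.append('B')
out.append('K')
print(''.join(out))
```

Execution trace: 'F' (try body) → 'A' (try body, no exception) → 'H' (else) → 'B' (finally) → 'K' (after the try/except). Output: FAHBK

Answer: FAHBK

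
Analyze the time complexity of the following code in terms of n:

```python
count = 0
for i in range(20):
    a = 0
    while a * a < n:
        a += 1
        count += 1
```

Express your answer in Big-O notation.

Each loop level contributes: 1 × √n. Multiplying the contributions gives O(√n).

Answer: O(√n)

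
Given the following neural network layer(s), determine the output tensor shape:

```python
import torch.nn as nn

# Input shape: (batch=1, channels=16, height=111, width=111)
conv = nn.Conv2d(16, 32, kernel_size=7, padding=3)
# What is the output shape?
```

Input: (1, 16, 111, 111) -> Output: (1, 32, 111, 111)

Answer: (1, 32, 111, 111)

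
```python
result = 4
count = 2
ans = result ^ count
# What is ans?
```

Trace:
`result = 4` → result = 4
`count = 2` → count = 2
`ans = result ^ count` → ans = 6
So ans = 6

Answer: 6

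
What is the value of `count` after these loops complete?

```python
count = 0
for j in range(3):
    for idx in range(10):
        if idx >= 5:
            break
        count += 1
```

Inner breaks at 5, outer runs 3 times
`count` takes the values: 0 → 1 → 2 → 3 → 4 → 5 → 6 → 7 → 8 → 9 → 10 → 11 → 12 → 13 → 14 → 15

Answer: 15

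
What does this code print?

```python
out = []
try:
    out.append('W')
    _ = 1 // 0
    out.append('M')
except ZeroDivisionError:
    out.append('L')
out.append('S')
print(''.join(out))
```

Execution trace: 'W' (try body) → 'L' (except ZeroDivisionError) → 'S' (after the try/except). Output: WLS

Answer: WLS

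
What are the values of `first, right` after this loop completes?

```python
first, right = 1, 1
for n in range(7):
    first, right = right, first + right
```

Fibonacci: after 7 iterations
`first, right` takes the values: (1, 1) → (1, 2) → (2, 3) → (3, 5) → (5, 8) → (8, 13) → (13, 21) → (21, 34)

Answer: 21, 34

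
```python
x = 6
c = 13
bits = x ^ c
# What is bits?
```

Trace:
`x = 6` → x = 6
`c = 13` → c = 13
`bits = x ^ c` → bits = 11
So bits = 11

Answer: 11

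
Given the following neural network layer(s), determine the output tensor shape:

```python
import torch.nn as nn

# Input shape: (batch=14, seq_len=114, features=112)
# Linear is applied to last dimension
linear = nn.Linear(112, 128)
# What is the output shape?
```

Input: (14, 114, 112) -> Output: (14, 114, 128)

Answer: (14, 114, 128)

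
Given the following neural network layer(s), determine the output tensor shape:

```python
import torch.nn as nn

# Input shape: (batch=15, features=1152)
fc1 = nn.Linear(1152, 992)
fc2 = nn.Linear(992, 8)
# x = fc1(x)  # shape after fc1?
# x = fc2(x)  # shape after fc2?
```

Input: (15, 1152) -> after fc1: (15, 992) -> Output: (15, 8)

Answer: (15, 8)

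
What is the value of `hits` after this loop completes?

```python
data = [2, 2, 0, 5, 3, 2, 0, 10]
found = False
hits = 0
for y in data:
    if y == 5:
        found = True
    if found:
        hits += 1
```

Count elements after first 5 in [2, 2, 0, 5, 3, 2, 0, 10]
`hits` takes the values: 0 → 1 → 2 → 3 → 4 → 5

Answer: 5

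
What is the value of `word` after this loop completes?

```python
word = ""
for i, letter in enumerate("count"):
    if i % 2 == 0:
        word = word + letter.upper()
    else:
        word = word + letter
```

Uppercase even positions in 'count'
`word` takes the values: "" → "C" → "Co" → "CoU" → "CoUn" → "CoUnT"

Answer: "CoUnT"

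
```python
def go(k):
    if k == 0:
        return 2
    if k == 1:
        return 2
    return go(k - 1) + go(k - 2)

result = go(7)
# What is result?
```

Build up from base cases: go(0)=2, go(1)=2, go(2)=4, go(3)=6, go(4)=10, go(5)=16, go(6)=26, ..., go(7)=42

Answer: 42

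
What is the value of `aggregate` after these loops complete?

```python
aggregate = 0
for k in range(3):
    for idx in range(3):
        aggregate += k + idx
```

Sum of all k+idx for k,idx in 3x3
`aggregate` takes the values: 0 → 1 → 3 → 4 → 6 → 9 → 11 → 14 → 18

Answer: 18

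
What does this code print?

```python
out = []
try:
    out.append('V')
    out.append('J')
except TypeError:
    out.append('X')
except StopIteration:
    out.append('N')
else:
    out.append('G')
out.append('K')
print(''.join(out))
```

Execution trace: 'V' (try body) → 'J' (try body, no exception) → 'G' (else) → 'K' (after the try/except). Output: VJGK

Answer: VJGK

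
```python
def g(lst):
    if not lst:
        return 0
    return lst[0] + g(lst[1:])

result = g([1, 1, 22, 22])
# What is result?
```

1 + 1 + 22 + 22 + 0 = 46

Answer: 46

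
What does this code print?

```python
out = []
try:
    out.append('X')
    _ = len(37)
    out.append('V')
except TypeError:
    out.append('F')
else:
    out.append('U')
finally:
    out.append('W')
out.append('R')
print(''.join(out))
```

Execution trace: 'X' (try body) → 'F' (except TypeError) → 'W' (finally) → 'R' (after the try/except). Output: XFWR

Answer: XFWR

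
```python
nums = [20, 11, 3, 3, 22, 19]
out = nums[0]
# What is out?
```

Trace:
`nums = [20, 11, 3, 3, 22, 19]` → nums = [20, 11, 3, 3, 22, 19]
`out = nums[0]` → out = 20
So out = 20

Answer: 20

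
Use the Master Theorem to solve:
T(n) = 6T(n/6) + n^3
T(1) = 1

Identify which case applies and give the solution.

a=6, b=6, f(n)=n^3. log_6(6) = 1. Since c=3 > 1 and the regularity condition holds (6(n/6)^3 = (6/6^3)n^3 with 6/6^3 < 1), Case 3 applies: T(n) = Θ(f(n)) = O(n^3).

Answer: O(n^3) - Case 3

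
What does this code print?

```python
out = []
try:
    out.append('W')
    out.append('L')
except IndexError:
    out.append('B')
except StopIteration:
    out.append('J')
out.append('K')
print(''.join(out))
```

Execution trace: 'W' (try body) → 'L' (try body, no exception) → 'K' (after the try/except). Output: WLK

Answer: WLK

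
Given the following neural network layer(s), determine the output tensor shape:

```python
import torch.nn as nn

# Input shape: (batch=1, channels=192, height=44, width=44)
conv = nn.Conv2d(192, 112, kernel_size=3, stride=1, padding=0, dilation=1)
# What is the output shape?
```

Input: (1, 192, 44, 44) -> Output: (1, 112, 42, 42)

Answer: (1, 112, 42, 42)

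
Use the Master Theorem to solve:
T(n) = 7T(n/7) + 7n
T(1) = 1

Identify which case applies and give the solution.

a=7, b=7, f(n)=7n. log_7(7) = 1. Since c=1 = 1, Case 2 applies: T(n) = Θ(n^log_b(a) · log n) = O(n log n).

Answer: O(n log n) - Case 2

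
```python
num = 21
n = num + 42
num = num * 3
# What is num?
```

Trace:
`num = 21` → num = 21
`n = num + 42` → n = 63
`num = num * 3` → num = 63
So num = 63

Answer: 63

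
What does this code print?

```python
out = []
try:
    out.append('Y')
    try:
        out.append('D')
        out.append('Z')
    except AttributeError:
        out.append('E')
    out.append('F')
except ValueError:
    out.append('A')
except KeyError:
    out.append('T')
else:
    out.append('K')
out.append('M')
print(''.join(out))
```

Execution trace: 'Y' (try body) → 'D' (inner try body) → 'Z' (inner try body, no exception) → 'F' (try body, no exception) → 'K' (else) → 'M' (after the try/except). Output: YDZFKM

Answer: YDZFKM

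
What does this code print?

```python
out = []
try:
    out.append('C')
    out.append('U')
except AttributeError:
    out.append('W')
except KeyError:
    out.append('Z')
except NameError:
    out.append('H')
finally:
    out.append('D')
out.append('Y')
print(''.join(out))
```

Execution trace: 'C' (try body) → 'U' (try body, no exception) → 'D' (finally) → 'Y' (after the try/except). Output: CUDY

Answer: CUDY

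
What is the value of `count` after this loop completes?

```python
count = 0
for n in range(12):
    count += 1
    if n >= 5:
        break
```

Loop breaks when n reaches 5, count is 6
`count` takes the values: 0 → 1 → 2 → 3 → 4 → 5 → 6

Answer: 6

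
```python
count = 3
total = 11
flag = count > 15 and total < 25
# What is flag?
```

Trace:
`count = 3` → count = 3
`total = 11` → total = 11
`flag = count > 15 and total < 25` → flag = False
So flag = False

Answer: False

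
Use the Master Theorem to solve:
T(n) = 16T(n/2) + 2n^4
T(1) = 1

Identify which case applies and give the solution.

a=16, b=2, f(n)=2n^4. log_2(16) = 4. Since c=4 = 4, Case 2 applies: T(n) = Θ(n^log_b(a) · log n) = O(n^4 log n).

Answer: O(n^4 log n) - Case 2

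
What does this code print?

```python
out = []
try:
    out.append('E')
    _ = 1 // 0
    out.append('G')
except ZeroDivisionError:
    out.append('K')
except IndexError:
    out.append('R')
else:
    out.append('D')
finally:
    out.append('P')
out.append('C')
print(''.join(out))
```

Execution trace: 'E' (try body) → 'K' (except ZeroDivisionError) → 'P' (finally) → 'C' (after the try/except). Output: EKPC

Answer: EKPC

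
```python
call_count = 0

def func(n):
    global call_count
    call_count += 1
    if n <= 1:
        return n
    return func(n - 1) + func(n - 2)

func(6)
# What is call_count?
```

Calls(n) = 1 + Calls(n-1) + Calls(n-2); Calls(0)=Calls(1)=1. For n=6 this gives 25.

Answer: 25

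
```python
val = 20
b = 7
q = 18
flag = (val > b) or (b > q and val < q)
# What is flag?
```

Trace:
`val = 20` → val = 20
`b = 7` → b = 7
`q = 18` → q = 18
`flag = (val > b) or (b > q and val < q)` → flag = True
So flag = True

Answer: True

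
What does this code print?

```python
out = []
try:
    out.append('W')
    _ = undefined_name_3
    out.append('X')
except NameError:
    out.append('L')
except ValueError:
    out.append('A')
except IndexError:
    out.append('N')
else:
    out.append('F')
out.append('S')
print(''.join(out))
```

Execution trace: 'W' (try body) → 'L' (except NameError) → 'S' (after the try/except). Output: WLS

Answer: WLS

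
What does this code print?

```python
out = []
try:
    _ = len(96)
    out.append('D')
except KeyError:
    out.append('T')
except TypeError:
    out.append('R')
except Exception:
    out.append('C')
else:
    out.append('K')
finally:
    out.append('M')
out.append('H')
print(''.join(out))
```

Execution trace: 'R' (except TypeError) → 'M' (finally) → 'H' (after the try/except). Output: RMH

Answer: RMH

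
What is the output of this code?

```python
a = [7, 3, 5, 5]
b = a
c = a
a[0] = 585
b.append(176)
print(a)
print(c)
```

Key concept: multiple aliases.
Step by step:
`a = [7, 3, 5, 5]` → a = [7, 3, 5, 5]
`b = a` → b = [7, 3, 5, 5] (same object as a)
`c = a` → c = [7, 3, 5, 5] (same object as a, b)
`a[0] = 585` → a = [585, 3, 5, 5] (same object as b, c); b = [585, 3, 5, 5] (same object as a, c); c = [585, 3, 5, 5] (same object as a, b)
`b.append(176)` → a = [585, 3, 5, 5, 176] (same object as b, c); b = [585, 3, 5, 5, 176] (same object as a, c); c = [585, 3, 5, 5, 176] (same object as a, b)
`print(a)` → prints [585, 3, 5, 5, 176]
`print(c)` → prints [585, 3, 5, 5, 176]

Answer:
[585, 3, 5, 5, 176]
[585, 3, 5, 5, 176]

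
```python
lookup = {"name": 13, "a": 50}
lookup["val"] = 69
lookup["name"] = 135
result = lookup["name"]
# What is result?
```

Trace:
`lookup = {"name": 13, "a": 50}` → lookup = {'name': 13, 'a': 50}
`lookup["val"] = 69` → lookup = {'name': 13, 'a': 50, 'val': 69}
`lookup["name"] = 135` → lookup = {'name': 135, 'a': 50, 'val': 69}
`result = lookup["name"]` → result = 135
So result = 135

Answer: 135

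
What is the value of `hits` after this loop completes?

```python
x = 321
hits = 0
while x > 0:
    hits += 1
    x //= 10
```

Count digits by repeated division by 10
`hits` takes the values: 0 → 1 → 2 → 3

Answer: 3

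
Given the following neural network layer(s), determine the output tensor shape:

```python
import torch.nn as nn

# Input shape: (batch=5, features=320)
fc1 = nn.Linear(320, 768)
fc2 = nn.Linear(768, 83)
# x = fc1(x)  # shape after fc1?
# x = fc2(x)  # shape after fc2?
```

Input: (5, 320) -> after fc1: (5, 768) -> Output: (5, 83)

Answer: (5, 83)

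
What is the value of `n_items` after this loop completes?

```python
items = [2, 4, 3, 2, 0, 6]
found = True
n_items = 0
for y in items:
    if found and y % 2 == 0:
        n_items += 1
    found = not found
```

Count even values at even positions
`n_items` takes the values: 0 → 1 → 2

Answer: 2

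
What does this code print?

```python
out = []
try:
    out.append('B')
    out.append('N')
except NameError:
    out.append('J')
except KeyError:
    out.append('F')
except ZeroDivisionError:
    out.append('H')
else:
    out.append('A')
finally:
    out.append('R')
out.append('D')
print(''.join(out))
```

Execution trace: 'B' (try body) → 'N' (try body, no exception) → 'A' (else) → 'R' (finally) → 'D' (after the try/except). Output: BNARD

Answer: BNARD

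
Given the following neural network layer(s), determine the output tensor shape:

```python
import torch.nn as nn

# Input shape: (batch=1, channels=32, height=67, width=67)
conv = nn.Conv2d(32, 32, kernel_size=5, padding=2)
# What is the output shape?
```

Input: (1, 32, 67, 67) -> Output: (1, 32, 67, 67)

Answer: (1, 32, 67, 67)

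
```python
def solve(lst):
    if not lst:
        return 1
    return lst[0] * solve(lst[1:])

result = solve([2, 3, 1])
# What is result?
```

Product over [2, 3, 1] = 2 * 3 * 1 = 6

Answer: 6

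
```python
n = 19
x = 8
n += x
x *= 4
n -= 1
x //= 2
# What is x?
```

Trace:
`n = 19` → n = 19
`x = 8` → x = 8
`n += x` → n = 27
`x *= 4` → x = 32
`n -= 1` → n = 26
`x //= 2` → x = 16
So x = 16

Answer: 16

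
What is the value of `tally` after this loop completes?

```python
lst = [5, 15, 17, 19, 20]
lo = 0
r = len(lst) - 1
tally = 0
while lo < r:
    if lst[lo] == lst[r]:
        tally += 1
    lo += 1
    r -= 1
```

Count matching pairs from ends
`tally` takes the values: 0

Answer: 0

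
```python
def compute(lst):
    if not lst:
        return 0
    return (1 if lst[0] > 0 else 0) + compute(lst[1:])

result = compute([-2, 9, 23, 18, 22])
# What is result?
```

Count of positive elements in [-2, 9, 23, 18, 22] = 4

Answer: 4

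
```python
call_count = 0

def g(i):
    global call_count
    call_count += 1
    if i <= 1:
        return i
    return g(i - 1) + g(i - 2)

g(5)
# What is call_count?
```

Calls(i) = 1 + Calls(i-1) + Calls(i-2); Calls(0)=Calls(1)=1. For i=5 this gives 15.

Answer: 15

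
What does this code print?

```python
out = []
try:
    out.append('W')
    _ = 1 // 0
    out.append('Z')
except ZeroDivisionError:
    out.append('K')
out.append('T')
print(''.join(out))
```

Execution trace: 'W' (try body) → 'K' (except ZeroDivisionError) → 'T' (after the try/except). Output: WKT

Answer: WKT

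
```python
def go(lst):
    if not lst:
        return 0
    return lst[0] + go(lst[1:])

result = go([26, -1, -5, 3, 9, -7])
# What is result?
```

26 + (-1) + (-5) + 3 + 9 + (-7) + 0 = 25

Answer: 25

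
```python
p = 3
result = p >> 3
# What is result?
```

Trace:
`p = 3` → p = 3
`result = p >> 3` → result = 0
So result = 0

Answer: 0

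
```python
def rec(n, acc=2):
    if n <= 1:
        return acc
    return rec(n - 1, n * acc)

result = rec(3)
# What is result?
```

Accumulator trace (n, acc): (3, 2) -> (2, 6) -> (1, 12) -> return 12

Answer: 12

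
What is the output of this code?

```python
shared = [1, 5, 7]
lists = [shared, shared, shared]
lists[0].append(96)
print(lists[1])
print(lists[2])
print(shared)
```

Key concept: list of same reference.
Step by step:
`shared = [1, 5, 7]` → shared = [1, 5, 7]
`lists = [shared, shared, shared]` → lists = [[1, 5, 7], [1, 5, 7], [1, 5, 7]]
`lists[0].append(96)` → shared = [1, 5, 7, 96]; lists = [[1, 5, 7, 96], [1, 5, 7, 96], [1, 5, 7, 96]]
`print(lists[1])` → prints [1, 5, 7, 96]
`print(lists[2])` → prints [1, 5, 7, 96]
`print(shared)` → prints [1, 5, 7, 96]

Answer:
[1, 5, 7, 96]
[1, 5, 7, 96]
[1, 5, 7, 96]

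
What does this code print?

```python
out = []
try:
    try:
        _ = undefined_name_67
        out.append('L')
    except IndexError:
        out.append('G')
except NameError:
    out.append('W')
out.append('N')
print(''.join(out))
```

Execution trace: 'W' (outer except NameError) → 'N' (after the try/except). Output: WN

Answer: WN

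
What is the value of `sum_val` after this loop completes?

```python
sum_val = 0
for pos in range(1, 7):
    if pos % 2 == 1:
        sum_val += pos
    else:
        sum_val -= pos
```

Add odd, subtract even
`sum_val` takes the values: 0 → 1 → -1 → 2 → -2 → 3 → -3

Answer: -3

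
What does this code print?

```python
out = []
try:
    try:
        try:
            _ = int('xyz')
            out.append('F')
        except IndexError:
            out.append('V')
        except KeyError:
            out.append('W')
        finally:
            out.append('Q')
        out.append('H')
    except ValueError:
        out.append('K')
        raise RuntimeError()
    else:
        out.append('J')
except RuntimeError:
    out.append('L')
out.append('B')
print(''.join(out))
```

Execution trace: 'Q' (inner finally) → 'K' (except ValueError) → 'L' (outer except RuntimeError) → 'B' (after the try/except). Output: QKLB

Answer: QKLB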